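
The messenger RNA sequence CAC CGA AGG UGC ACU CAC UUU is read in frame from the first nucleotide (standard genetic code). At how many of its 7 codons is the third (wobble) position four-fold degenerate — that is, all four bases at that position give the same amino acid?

2

Codon 1 CAC (His): third position 2-fold.
Codon 2 CGA (Arg): third position 4-fold.
Codon 3 AGG (Arg): third position 2-fold.
Codon 4 UGC (Cys): third position 2-fold.
Codon 5 ACU (Thr): third position 4-fold.
Codon 6 CAC (His): third position 2-fold.
Codon 7 UUU (Phe): third position 2-fold.
Four-fold degenerate third positions: 2.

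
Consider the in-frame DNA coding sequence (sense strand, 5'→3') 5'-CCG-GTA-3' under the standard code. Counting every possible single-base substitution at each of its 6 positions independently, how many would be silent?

6

Codon 1 (CCG, Pro): 3 synonymous substitutions.
Codon 2 (GTA, Val): 3 synonymous substitutions.
Total: 3 + 3 = 6.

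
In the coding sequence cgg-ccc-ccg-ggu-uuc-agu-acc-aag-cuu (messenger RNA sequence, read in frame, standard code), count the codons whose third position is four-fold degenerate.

6

Codon 1 CGG (Arg): third position 4-fold.
Codon 2 CCC (Pro): third position 4-fold.
Codon 3 CCG (Pro): third position 4-fold.
Codon 4 GGU (Gly): third position 4-fold.
Codon 5 UUC (Phe): third position 2-fold.
Codon 6 AGU (Ser): third position 2-fold.
Codon 7 ACC (Thr): third position 4-fold.
Codon 8 AAG (Lys): third position 2-fold.
Codon 9 CUU (Leu): third position 4-fold.
Four-fold degenerate third positions: 6.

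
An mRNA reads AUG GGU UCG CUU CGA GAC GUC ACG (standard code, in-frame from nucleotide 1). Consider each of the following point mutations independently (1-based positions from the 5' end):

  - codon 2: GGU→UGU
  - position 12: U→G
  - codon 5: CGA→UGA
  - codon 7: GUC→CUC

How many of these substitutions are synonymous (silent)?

Codon 2: GGU (Gly) → UGU (Cys) — missense.
Codon 4: CUU (Leu) → CUG (Leu) — synonymous.
Codon 5: CGA (Arg) → UGA (Stop) — nonsense.
Codon 7: GUC (Val) → CUC (Leu) — missense.
Synonymous: 1 of 4.

1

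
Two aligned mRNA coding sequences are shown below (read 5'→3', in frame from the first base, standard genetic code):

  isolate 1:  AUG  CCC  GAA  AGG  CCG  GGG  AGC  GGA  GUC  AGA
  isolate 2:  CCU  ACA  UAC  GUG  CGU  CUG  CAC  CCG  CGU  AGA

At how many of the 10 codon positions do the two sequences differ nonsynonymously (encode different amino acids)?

9

Codon 1: AUG Met / CCU Pro — nonsynonymous.
Codon 2: CCC Pro / ACA Thr — nonsynonymous.
Codon 3: GAA Glu / UAC Tyr — nonsynonymous.
Codon 4: AGG Arg / GUG Val — nonsynonymous.
Codon 5: CCG Pro / CGU Arg — nonsynonymous.
Codon 6: GGG Gly / CUG Leu — nonsynonymous.
Codon 7: AGC Ser / CAC His — nonsynonymous.
Codon 8: GGA Gly / CCG Pro — nonsynonymous.
Codon 9: GUC Val / CGU Arg — nonsynonymous.
Codon 10: AGA Arg / AGA Arg — identical.
Nonsynonymous differences: 9.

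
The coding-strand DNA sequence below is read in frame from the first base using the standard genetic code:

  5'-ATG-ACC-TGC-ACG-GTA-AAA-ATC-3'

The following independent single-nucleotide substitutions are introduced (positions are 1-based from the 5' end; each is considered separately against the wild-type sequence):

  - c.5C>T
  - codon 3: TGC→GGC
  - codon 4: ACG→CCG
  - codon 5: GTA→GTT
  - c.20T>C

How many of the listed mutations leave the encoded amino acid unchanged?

1

Codon 2: ACC (Thr) → ATC (Ile) — missense.
Codon 3: TGC (Cys) → GGC (Gly) — missense.
Codon 4: ACG (Thr) → CCG (Pro) — missense.
Codon 5: GTA (Val) → GTT (Val) — synonymous.
Codon 7: ATC (Ile) → ACC (Thr) — missense.
Synonymous: 1 of 5.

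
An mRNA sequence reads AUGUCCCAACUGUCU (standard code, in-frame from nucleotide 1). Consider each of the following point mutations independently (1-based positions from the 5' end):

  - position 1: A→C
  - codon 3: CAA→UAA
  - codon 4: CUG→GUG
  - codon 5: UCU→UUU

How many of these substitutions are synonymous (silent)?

Codon 1: AUG (Met) → CUG (Leu) — missense.
Codon 3: CAA (Gln) → UAA (Stop) — nonsense.
Codon 4: CUG (Leu) → GUG (Val) — missense.
Codon 5: UCU (Ser) → UUU (Phe) — missense.
Synonymous: 0 of 4.

0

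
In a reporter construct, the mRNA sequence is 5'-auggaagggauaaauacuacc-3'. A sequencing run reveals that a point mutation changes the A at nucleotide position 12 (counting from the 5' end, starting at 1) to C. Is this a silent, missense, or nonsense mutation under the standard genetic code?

Position 12 falls in codon 4: AUA → Ile.
After the substitution the codon is AUC → Ile.
Both encode Ile, so the change is synonymous.

silent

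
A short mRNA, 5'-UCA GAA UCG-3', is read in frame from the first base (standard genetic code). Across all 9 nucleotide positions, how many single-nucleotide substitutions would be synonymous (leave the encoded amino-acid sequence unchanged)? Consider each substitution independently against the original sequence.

Codon 1 (UCA, Ser): 3 synonymous substitutions.
Codon 2 (GAA, Glu): 1 synonymous substitution.
Codon 3 (UCG, Ser): 3 synonymous substitutions.
Total: 3 + 1 + 3 = 7.

7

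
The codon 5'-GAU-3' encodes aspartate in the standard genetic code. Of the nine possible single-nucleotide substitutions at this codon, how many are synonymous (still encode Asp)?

Position 1: none → 0 synonymous.
Position 2: none → 0 synonymous.
Position 3: GAC → 1 synonymous.
Total: 0 + 0 + 1 = 1.

1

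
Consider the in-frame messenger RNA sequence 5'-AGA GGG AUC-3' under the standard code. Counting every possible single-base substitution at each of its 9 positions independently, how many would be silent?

7

Codon 1 (AGA, Arg): 2 synonymous substitutions.
Codon 2 (GGG, Gly): 3 synonymous substitutions.
Codon 3 (AUC, Ile): 2 synonymous substitutions.
Total: 2 + 3 + 2 = 7.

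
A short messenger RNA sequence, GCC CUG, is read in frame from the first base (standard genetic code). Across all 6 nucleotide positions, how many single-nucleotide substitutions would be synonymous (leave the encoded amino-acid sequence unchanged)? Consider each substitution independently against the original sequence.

7

Codon 1 (GCC, Ala): 3 synonymous substitutions.
Codon 2 (CUG, Leu): 4 synonymous substitutions.
Total: 3 + 4 = 7.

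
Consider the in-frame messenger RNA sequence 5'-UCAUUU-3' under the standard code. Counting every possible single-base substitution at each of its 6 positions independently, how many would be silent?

4

Codon 1 (UCA, Ser): 3 synonymous substitutions.
Codon 2 (UUU, Phe): 1 synonymous substitution.
Total: 3 + 1 = 4.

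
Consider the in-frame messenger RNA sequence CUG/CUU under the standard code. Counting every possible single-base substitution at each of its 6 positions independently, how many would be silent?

Codon 1 (CUG, Leu): 4 synonymous substitutions.
Codon 2 (CUU, Leu): 3 synonymous substitutions.
Total: 4 + 3 = 7.

7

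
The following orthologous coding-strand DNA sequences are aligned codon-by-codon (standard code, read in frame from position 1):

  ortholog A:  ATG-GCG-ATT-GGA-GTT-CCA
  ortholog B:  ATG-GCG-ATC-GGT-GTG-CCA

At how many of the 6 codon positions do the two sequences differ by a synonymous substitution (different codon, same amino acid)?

Codon 1: ATG Met / ATG Met — identical.
Codon 2: GCG Ala / GCG Ala — identical.
Codon 3: ATT Ile / ATC Ile — synonymous.
Codon 4: GGA Gly / GGT Gly — synonymous.
Codon 5: GTT Val / GTG Val — synonymous.
Codon 6: CCA Pro / CCA Pro — identical.
Synonymous differences: 3.

3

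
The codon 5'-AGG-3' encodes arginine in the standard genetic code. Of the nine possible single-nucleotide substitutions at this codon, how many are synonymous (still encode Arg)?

2

Position 1: CGG → 1 synonymous.
Position 2: none → 0 synonymous.
Position 3: AGA → 1 synonymous.
Total: 1 + 0 + 1 = 2.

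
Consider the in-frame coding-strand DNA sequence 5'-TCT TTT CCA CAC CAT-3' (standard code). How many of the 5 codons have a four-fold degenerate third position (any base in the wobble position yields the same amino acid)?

2

Codon 1 TCT (Ser): third position 4-fold.
Codon 2 TTT (Phe): third position 2-fold.
Codon 3 CCA (Pro): third position 4-fold.
Codon 4 CAC (His): third position 2-fold.
Codon 5 CAT (His): third position 2-fold.
Four-fold degenerate third positions: 2.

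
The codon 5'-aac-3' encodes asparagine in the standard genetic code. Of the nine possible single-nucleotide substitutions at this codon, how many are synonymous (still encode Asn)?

1

Position 1: none → 0 synonymous.
Position 2: none → 0 synonymous.
Position 3: AAU → 1 synonymous.
Total: 0 + 0 + 1 = 1.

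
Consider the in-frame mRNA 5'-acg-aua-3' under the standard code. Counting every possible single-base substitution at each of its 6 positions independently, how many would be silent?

Codon 1 (ACG, Thr): 3 synonymous substitutions.
Codon 2 (AUA, Ile): 2 synonymous substitutions.
Total: 3 + 2 = 5.

5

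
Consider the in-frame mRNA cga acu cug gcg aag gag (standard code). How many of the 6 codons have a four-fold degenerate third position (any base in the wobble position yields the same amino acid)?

Codon 1 CGA (Arg): third position 4-fold.
Codon 2 ACU (Thr): third position 4-fold.
Codon 3 CUG (Leu): third position 4-fold.
Codon 4 GCG (Ala): third position 4-fold.
Codon 5 AAG (Lys): third position 2-fold.
Codon 6 GAG (Glu): third position 2-fold.
Four-fold degenerate third positions: 4.

4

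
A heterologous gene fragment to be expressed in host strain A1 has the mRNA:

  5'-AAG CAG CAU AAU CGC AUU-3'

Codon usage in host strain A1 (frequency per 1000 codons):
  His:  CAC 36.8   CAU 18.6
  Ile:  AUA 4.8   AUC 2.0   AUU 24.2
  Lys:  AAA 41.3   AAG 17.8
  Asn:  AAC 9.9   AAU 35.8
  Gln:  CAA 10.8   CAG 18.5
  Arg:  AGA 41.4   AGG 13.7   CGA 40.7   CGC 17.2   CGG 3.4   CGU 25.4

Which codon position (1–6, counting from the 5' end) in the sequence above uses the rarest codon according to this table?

Codon 1 AAG (Lys): 17.8 per 1000.
Codon 2 CAG (Gln): 18.5 per 1000.
Codon 3 CAU (His): 18.6 per 1000.
Codon 4 AAU (Asn): 35.8 per 1000.
Codon 5 CGC (Arg): 17.2 per 1000.
Codon 6 AUU (Ile): 24.2 per 1000.
Lowest frequency is 17.2 at codon 5.

5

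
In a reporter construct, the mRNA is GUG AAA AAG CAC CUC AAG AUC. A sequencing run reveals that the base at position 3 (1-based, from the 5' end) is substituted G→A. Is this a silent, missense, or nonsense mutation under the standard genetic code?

Position 3 falls in codon 1: GUG → Val.
After the substitution the codon is GUA → Val.
Both encode Val, so the change is synonymous.

silent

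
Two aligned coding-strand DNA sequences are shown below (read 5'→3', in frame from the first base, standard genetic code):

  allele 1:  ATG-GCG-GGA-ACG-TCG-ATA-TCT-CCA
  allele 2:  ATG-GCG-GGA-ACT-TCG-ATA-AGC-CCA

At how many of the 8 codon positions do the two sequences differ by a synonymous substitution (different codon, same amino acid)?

2

Codon 1: ATG Met / ATG Met — identical.
Codon 2: GCG Ala / GCG Ala — identical.
Codon 3: GGA Gly / GGA Gly — identical.
Codon 4: ACG Thr / ACT Thr — synonymous.
Codon 5: TCG Ser / TCG Ser — identical.
Codon 6: ATA Ile / ATA Ile — identical.
Codon 7: TCT Ser / AGC Ser — synonymous.
Codon 8: CCA Pro / CCA Pro — identical.
Synonymous differences: 2.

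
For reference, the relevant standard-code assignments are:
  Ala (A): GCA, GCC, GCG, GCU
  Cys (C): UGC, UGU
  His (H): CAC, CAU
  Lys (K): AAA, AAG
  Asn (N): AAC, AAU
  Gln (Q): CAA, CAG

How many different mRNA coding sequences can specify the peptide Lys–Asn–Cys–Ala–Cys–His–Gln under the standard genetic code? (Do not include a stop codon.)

256

Lys: 2 codons.
Asn: 2 codons.
Cys: 2 codons.
Ala: 4 codons.
Cys: 2 codons.
His: 2 codons.
Gln: 2 codons.
2 × 2 × 2 × 4 × 2 × 2 × 2 = 256.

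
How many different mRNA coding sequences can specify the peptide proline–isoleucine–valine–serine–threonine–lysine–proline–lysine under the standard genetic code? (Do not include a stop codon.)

18432

Pro: 4 codons.
Ile: 3 codons.
Val: 4 codons.
Ser: 6 codons.
Thr: 4 codons.
Lys: 2 codons.
Pro: 4 codons.
Lys: 2 codons.
4 × 3 × 4 × 6 × 4 × 2 × 4 × 2 = 18432.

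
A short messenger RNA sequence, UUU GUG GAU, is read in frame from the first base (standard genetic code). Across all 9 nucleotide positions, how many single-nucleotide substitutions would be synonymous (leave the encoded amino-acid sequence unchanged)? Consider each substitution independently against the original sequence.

Codon 1 (UUU, Phe): 1 synonymous substitution.
Codon 2 (GUG, Val): 3 synonymous substitutions.
Codon 3 (GAU, Asp): 1 synonymous substitution.
Total: 1 + 3 + 1 = 5.

5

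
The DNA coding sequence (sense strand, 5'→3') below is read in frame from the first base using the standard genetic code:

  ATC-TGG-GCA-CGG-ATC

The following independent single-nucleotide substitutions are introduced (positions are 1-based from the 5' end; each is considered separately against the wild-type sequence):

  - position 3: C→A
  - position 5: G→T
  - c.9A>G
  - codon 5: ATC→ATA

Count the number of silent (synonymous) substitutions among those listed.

3

Codon 1: ATC (Ile) → ATA (Ile) — synonymous.
Codon 2: TGG (Trp) → TTG (Leu) — missense.
Codon 3: GCA (Ala) → GCG (Ala) — synonymous.
Codon 5: ATC (Ile) → ATA (Ile) — synonymous.
Synonymous: 3 of 4.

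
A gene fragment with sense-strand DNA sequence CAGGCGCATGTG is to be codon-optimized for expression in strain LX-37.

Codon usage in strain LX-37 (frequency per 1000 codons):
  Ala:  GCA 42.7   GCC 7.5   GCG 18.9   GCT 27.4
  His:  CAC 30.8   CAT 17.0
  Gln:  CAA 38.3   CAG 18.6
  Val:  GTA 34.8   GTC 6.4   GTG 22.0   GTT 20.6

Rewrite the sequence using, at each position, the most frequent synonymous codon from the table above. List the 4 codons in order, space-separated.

CAA GCA CAC GTA

Codon 1 (Gln): best is CAA at 38.3.
Codon 2 (Ala): best is GCA at 42.7.
Codon 3 (His): best is CAC at 30.8.
Codon 4 (Val): best is GTA at 34.8.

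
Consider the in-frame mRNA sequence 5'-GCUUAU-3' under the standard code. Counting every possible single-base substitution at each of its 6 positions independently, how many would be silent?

Codon 1 (GCU, Ala): 3 synonymous substitutions.
Codon 2 (UAU, Tyr): 1 synonymous substitution.
Total: 3 + 1 = 4.

4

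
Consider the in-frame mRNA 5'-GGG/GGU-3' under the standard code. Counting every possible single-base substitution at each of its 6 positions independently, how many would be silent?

Codon 1 (GGG, Gly): 3 synonymous substitutions.
Codon 2 (GGU, Gly): 3 synonymous substitutions.
Total: 3 + 3 = 6.

6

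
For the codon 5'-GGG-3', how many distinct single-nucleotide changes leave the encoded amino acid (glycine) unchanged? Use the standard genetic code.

Position 1: none → 0 synonymous.
Position 2: none → 0 synonymous.
Position 3: GGU, GGC, GGA → 3 synonymous.
Total: 0 + 0 + 3 = 3.

3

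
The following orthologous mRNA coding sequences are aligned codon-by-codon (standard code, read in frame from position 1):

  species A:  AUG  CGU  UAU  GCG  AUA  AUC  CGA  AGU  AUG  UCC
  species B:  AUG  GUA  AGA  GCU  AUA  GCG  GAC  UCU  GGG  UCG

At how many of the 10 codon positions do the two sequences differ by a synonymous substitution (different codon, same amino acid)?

Codon 1: AUG Met / AUG Met — identical.
Codon 2: CGU Arg / GUA Val — nonsynonymous.
Codon 3: UAU Tyr / AGA Arg — nonsynonymous.
Codon 4: GCG Ala / GCU Ala — synonymous.
Codon 5: AUA Ile / AUA Ile — identical.
Codon 6: AUC Ile / GCG Ala — nonsynonymous.
Codon 7: CGA Arg / GAC Asp — nonsynonymous.
Codon 8: AGU Ser / UCU Ser — synonymous.
Codon 9: AUG Met / GGG Gly — nonsynonymous.
Codon 10: UCC Ser / UCG Ser — synonymous.
Synonymous differences: 3.

3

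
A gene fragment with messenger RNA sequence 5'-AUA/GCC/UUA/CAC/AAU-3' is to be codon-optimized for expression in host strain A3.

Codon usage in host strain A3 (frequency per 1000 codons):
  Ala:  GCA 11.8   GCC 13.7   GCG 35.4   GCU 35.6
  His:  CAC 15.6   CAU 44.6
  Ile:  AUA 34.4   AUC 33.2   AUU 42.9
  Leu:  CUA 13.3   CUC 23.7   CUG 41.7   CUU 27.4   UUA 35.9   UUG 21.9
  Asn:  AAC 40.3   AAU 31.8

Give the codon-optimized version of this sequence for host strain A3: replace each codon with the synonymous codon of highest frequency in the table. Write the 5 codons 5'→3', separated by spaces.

AUU GCU CUG CAU AAC

Codon 1 (Ile): best is AUU at 42.9.
Codon 2 (Ala): best is GCU at 35.6.
Codon 3 (Leu): best is CUG at 41.7.
Codon 4 (His): best is CAU at 44.6.
Codon 5 (Asn): best is AAC at 40.3.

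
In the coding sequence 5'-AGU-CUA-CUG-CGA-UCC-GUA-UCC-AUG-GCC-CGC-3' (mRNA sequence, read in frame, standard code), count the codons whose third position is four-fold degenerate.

8

Codon 1 AGU (Ser): third position 2-fold.
Codon 2 CUA (Leu): third position 4-fold.
Codon 3 CUG (Leu): third position 4-fold.
Codon 4 CGA (Arg): third position 4-fold.
Codon 5 UCC (Ser): third position 4-fold.
Codon 6 GUA (Val): third position 4-fold.
Codon 7 UCC (Ser): third position 4-fold.
Codon 8 AUG (Met): third position 1-fold.
Codon 9 GCC (Ala): third position 4-fold.
Codon 10 CGC (Arg): third position 4-fold.
Four-fold degenerate third positions: 8.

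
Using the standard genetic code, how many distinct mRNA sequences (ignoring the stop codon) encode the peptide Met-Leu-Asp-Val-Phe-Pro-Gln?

Met: 1 codon.
Leu: 6 codons.
Asp: 2 codons.
Val: 4 codons.
Phe: 2 codons.
Pro: 4 codons.
Gln: 2 codons.
1 × 6 × 2 × 4 × 2 × 4 × 2 = 768.

768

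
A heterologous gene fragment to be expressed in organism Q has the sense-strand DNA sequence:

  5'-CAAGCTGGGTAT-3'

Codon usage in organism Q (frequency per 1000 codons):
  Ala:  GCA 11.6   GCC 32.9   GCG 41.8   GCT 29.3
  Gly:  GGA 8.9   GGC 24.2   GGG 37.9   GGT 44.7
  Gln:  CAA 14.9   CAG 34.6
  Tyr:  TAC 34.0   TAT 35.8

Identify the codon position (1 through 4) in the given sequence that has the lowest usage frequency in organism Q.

1

Codon 1 CAA (Gln): 14.9 per 1000.
Codon 2 GCT (Ala): 29.3 per 1000.
Codon 3 GGG (Gly): 37.9 per 1000.
Codon 4 TAT (Tyr): 35.8 per 1000.
Lowest frequency is 14.9 at codon 1.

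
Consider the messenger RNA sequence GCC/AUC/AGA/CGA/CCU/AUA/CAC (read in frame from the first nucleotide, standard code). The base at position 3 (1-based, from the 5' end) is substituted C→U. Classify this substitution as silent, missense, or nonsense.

silent

Position 3 falls in codon 1: GCC → Ala.
After the substitution the codon is GCU → Ala.
Both encode Ala, so the change is synonymous.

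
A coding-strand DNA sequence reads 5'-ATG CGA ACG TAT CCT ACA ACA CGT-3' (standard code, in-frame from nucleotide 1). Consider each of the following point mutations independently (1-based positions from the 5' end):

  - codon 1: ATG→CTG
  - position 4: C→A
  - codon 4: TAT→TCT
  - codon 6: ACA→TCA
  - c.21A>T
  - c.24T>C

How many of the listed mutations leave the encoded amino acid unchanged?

3

Codon 1: ATG (Met) → CTG (Leu) — missense.
Codon 2: CGA (Arg) → AGA (Arg) — synonymous.
Codon 4: TAT (Tyr) → TCT (Ser) — missense.
Codon 6: ACA (Thr) → TCA (Ser) — missense.
Codon 7: ACA (Thr) → ACT (Thr) — synonymous.
Codon 8: CGT (Arg) → CGC (Arg) — synonymous.
Synonymous: 3 of 6.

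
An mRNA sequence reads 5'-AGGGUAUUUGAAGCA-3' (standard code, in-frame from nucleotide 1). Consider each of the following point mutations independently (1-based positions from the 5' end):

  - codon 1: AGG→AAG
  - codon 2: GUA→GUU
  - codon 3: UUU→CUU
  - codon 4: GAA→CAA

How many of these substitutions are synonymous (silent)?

1

Codon 1: AGG (Arg) → AAG (Lys) — missense.
Codon 2: GUA (Val) → GUU (Val) — synonymous.
Codon 3: UUU (Phe) → CUU (Leu) — missense.
Codon 4: GAA (Glu) → CAA (Gln) — missense.
Synonymous: 1 of 4.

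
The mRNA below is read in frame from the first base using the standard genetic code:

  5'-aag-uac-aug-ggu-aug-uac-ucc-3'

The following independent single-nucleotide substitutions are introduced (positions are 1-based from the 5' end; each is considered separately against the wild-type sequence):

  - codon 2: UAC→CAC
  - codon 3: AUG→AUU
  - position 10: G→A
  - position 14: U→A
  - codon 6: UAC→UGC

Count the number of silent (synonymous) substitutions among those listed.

0

Codon 2: UAC (Tyr) → CAC (His) — missense.
Codon 3: AUG (Met) → AUU (Ile) — missense.
Codon 4: GGU (Gly) → AGU (Ser) — missense.
Codon 5: AUG (Met) → AAG (Lys) — missense.
Codon 6: UAC (Tyr) → UGC (Cys) — missense.
Synonymous: 0 of 5.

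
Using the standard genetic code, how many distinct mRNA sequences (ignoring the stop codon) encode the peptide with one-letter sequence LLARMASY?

Leu: 6 codons.
Leu: 6 codons.
Ala: 4 codons.
Arg: 6 codons.
Met: 1 codon.
Ala: 4 codons.
Ser: 6 codons.
Tyr: 2 codons.
6 × 6 × 4 × 6 × 1 × 4 × 6 × 2 = 41472.

41472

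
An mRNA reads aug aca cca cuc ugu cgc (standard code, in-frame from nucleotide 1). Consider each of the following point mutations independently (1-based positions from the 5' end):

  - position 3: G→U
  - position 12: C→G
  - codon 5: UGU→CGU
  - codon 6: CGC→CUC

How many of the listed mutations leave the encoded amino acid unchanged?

1

Codon 1: AUG (Met) → AUU (Ile) — missense.
Codon 4: CUC (Leu) → CUG (Leu) — synonymous.
Codon 5: UGU (Cys) → CGU (Arg) — missense.
Codon 6: CGC (Arg) → CUC (Leu) — missense.
Synonymous: 1 of 4.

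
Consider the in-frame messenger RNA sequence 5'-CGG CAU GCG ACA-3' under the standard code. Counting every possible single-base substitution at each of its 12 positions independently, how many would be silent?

11

Codon 1 (CGG, Arg): 4 synonymous substitutions.
Codon 2 (CAU, His): 1 synonymous substitution.
Codon 3 (GCG, Ala): 3 synonymous substitutions.
Codon 4 (ACA, Thr): 3 synonymous substitutions.
Total: 4 + 1 + 3 + 3 = 11.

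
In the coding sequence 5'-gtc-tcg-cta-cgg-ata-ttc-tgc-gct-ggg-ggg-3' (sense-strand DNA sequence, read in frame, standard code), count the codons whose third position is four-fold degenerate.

Codon 1 GTC (Val): third position 4-fold.
Codon 2 TCG (Ser): third position 4-fold.
Codon 3 CTA (Leu): third position 4-fold.
Codon 4 CGG (Arg): third position 4-fold.
Codon 5 ATA (Ile): third position 3-fold.
Codon 6 TTC (Phe): third position 2-fold.
Codon 7 TGC (Cys): third position 2-fold.
Codon 8 GCT (Ala): third position 4-fold.
Codon 9 GGG (Gly): third position 4-fold.
Codon 10 GGG (Gly): third position 4-fold.
Four-fold degenerate third positions: 7.

7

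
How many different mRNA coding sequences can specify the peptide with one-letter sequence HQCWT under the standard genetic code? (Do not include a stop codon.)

His: 2 codons.
Gln: 2 codons.
Cys: 2 codons.
Trp: 1 codon.
Thr: 4 codons.
2 × 2 × 2 × 1 × 4 = 32.

32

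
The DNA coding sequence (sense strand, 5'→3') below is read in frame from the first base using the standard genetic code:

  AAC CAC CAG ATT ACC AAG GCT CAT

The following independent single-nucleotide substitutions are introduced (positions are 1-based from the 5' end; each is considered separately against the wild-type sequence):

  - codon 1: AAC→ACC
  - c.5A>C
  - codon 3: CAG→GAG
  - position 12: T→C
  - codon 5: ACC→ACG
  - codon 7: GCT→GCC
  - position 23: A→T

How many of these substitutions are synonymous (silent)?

3

Codon 1: AAC (Asn) → ACC (Thr) — missense.
Codon 2: CAC (His) → CCC (Pro) — missense.
Codon 3: CAG (Gln) → GAG (Glu) — missense.
Codon 4: ATT (Ile) → ATC (Ile) — synonymous.
Codon 5: ACC (Thr) → ACG (Thr) — synonymous.
Codon 7: GCT (Ala) → GCC (Ala) — synonymous.
Codon 8: CAT (His) → CTT (Leu) — missense.
Synonymous: 3 of 7.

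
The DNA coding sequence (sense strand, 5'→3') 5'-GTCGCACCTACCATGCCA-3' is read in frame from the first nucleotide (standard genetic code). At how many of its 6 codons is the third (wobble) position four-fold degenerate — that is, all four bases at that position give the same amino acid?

5

Codon 1 GTC (Val): third position 4-fold.
Codon 2 GCA (Ala): third position 4-fold.
Codon 3 CCT (Pro): third position 4-fold.
Codon 4 ACC (Thr): third position 4-fold.
Codon 5 ATG (Met): third position 1-fold.
Codon 6 CCA (Pro): third position 4-fold.
Four-fold degenerate third positions: 5.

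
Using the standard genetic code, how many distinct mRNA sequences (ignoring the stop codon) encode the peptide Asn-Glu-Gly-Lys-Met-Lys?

Asn: 2 codons.
Glu: 2 codons.
Gly: 4 codons.
Lys: 2 codons.
Met: 1 codon.
Lys: 2 codons.
2 × 2 × 4 × 2 × 1 × 2 = 64.

64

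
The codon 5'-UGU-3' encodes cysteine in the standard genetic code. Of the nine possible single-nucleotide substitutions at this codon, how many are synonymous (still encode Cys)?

1

Position 1: none → 0 synonymous.
Position 2: none → 0 synonymous.
Position 3: UGC → 1 synonymous.
Total: 0 + 0 + 1 = 1.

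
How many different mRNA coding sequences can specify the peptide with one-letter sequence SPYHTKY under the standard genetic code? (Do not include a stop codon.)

Ser: 6 codons.
Pro: 4 codons.
Tyr: 2 codons.
His: 2 codons.
Thr: 4 codons.
Lys: 2 codons.
Tyr: 2 codons.
6 × 4 × 2 × 2 × 4 × 2 × 2 = 1536.

1536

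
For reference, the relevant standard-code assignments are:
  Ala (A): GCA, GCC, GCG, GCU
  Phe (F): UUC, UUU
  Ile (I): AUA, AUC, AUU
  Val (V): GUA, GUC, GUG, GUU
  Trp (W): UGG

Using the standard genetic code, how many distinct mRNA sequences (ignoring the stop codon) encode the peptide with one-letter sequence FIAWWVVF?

768

Phe: 2 codons.
Ile: 3 codons.
Ala: 4 codons.
Trp: 1 codon.
Trp: 1 codon.
Val: 4 codons.
Val: 4 codons.
Phe: 2 codons.
2 × 3 × 4 × 1 × 1 × 4 × 4 × 2 = 768.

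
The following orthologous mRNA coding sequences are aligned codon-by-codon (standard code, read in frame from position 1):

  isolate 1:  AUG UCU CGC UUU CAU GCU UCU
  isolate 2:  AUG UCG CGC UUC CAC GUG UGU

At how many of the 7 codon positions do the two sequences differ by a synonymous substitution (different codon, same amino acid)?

3

Codon 1: AUG Met / AUG Met — identical.
Codon 2: UCU Ser / UCG Ser — synonymous.
Codon 3: CGC Arg / CGC Arg — identical.
Codon 4: UUU Phe / UUC Phe — synonymous.
Codon 5: CAU His / CAC His — synonymous.
Codon 6: GCU Ala / GUG Val — nonsynonymous.
Codon 7: UCU Ser / UGU Cys — nonsynonymous.
Synonymous differences: 3.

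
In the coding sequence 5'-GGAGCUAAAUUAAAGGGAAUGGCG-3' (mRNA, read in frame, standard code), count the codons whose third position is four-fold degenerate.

Codon 1 GGA (Gly): third position 4-fold.
Codon 2 GCU (Ala): third position 4-fold.
Codon 3 AAA (Lys): third position 2-fold.
Codon 4 UUA (Leu): third position 2-fold.
Codon 5 AAG (Lys): third position 2-fold.
Codon 6 GGA (Gly): third position 4-fold.
Codon 7 AUG (Met): third position 1-fold.
Codon 8 GCG (Ala): third position 4-fold.
Four-fold degenerate third positions: 4.

4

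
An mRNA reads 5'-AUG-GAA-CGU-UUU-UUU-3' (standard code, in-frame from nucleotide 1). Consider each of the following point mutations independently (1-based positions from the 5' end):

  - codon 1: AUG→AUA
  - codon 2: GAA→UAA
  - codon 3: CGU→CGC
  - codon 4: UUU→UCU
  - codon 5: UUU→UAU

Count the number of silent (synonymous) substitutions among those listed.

1

Codon 1: AUG (Met) → AUA (Ile) — missense.
Codon 2: GAA (Glu) → UAA (Stop) — nonsense.
Codon 3: CGU (Arg) → CGC (Arg) — synonymous.
Codon 4: UUU (Phe) → UCU (Ser) — missense.
Codon 5: UUU (Phe) → UAU (Tyr) — missense.
Synonymous: 1 of 5.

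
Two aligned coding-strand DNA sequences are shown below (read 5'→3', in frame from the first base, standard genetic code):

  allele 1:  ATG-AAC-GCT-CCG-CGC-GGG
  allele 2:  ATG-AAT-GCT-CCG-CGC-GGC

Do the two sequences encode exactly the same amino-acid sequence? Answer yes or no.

Codon 1: ATG Met / ATG Met — identical.
Codon 2: AAC Asn / AAT Asn — synonymous.
Codon 3: GCT Ala / GCT Ala — identical.
Codon 4: CCG Pro / CCG Pro — identical.
Codon 5: CGC Arg / CGC Arg — identical.
Codon 6: GGG Gly / GGC Gly — synonymous.
Nonsynonymous differences: 0 → same protein.

yes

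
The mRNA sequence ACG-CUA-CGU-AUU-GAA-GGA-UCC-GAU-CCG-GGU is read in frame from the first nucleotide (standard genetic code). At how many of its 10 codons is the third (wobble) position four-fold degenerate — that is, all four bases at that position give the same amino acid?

Codon 1 ACG (Thr): third position 4-fold.
Codon 2 CUA (Leu): third position 4-fold.
Codon 3 CGU (Arg): third position 4-fold.
Codon 4 AUU (Ile): third position 3-fold.
Codon 5 GAA (Glu): third position 2-fold.
Codon 6 GGA (Gly): third position 4-fold.
Codon 7 UCC (Ser): third position 4-fold.
Codon 8 GAU (Asp): third position 2-fold.
Codon 9 CCG (Pro): third position 4-fold.
Codon 10 GGU (Gly): third position 4-fold.
Four-fold degenerate third positions: 7.

7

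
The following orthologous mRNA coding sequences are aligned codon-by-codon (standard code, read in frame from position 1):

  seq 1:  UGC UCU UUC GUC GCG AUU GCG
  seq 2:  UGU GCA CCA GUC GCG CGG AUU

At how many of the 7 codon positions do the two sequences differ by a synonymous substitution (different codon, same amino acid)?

Codon 1: UGC Cys / UGU Cys — synonymous.
Codon 2: UCU Ser / GCA Ala — nonsynonymous.
Codon 3: UUC Phe / CCA Pro — nonsynonymous.
Codon 4: GUC Val / GUC Val — identical.
Codon 5: GCG Ala / GCG Ala — identical.
Codon 6: AUU Ile / CGG Arg — nonsynonymous.
Codon 7: GCG Ala / AUU Ile — nonsynonymous.
Synonymous differences: 1.

1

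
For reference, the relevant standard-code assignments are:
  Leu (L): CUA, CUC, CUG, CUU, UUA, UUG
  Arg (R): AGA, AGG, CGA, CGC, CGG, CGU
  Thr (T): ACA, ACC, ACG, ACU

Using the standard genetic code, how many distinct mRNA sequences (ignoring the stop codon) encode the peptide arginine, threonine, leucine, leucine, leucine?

5184

Arg: 6 codons.
Thr: 4 codons.
Leu: 6 codons.
Leu: 6 codons.
Leu: 6 codons.
6 × 4 × 6 × 6 × 6 = 5184.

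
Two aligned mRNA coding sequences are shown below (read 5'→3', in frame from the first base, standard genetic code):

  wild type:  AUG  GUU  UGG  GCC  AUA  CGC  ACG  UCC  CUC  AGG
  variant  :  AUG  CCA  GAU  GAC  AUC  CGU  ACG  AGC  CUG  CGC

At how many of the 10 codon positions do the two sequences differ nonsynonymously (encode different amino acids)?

Codon 1: AUG Met / AUG Met — identical.
Codon 2: GUU Val / CCA Pro — nonsynonymous.
Codon 3: UGG Trp / GAU Asp — nonsynonymous.
Codon 4: GCC Ala / GAC Asp — nonsynonymous.
Codon 5: AUA Ile / AUC Ile — synonymous.
Codon 6: CGC Arg / CGU Arg — synonymous.
Codon 7: ACG Thr / ACG Thr — identical.
Codon 8: UCC Ser / AGC Ser — synonymous.
Codon 9: CUC Leu / CUG Leu — synonymous.
Codon 10: AGG Arg / CGC Arg — synonymous.
Nonsynonymous differences: 3.

3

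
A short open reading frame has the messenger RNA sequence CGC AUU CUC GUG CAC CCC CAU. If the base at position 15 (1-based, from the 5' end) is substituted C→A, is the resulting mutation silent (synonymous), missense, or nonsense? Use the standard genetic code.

missense

Position 15 falls in codon 5: CAC → His.
After the substitution the codon is CAA → Gln.
His ≠ Gln, so this is a missense mutation.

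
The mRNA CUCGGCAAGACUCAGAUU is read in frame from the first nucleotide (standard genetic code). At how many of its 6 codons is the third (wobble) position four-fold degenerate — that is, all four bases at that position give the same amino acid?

Codon 1 CUC (Leu): third position 4-fold.
Codon 2 GGC (Gly): third position 4-fold.
Codon 3 AAG (Lys): third position 2-fold.
Codon 4 ACU (Thr): third position 4-fold.
Codon 5 CAG (Gln): third position 2-fold.
Codon 6 AUU (Ile): third position 3-fold.
Four-fold degenerate third positions: 3.

3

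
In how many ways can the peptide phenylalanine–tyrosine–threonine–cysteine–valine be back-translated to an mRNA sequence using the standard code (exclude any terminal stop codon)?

128

Phe: 2 codons.
Tyr: 2 codons.
Thr: 4 codons.
Cys: 2 codons.
Val: 4 codons.
2 × 2 × 4 × 2 × 4 = 128.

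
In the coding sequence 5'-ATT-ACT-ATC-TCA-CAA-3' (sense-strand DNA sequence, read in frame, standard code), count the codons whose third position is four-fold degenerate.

Codon 1 ATT (Ile): third position 3-fold.
Codon 2 ACT (Thr): third position 4-fold.
Codon 3 ATC (Ile): third position 3-fold.
Codon 4 TCA (Ser): third position 4-fold.
Codon 5 CAA (Gln): third position 2-fold.
Four-fold degenerate third positions: 2.

2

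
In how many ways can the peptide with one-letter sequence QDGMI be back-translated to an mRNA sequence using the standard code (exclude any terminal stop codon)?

Gln: 2 codons.
Asp: 2 codons.
Gly: 4 codons.
Met: 1 codon.
Ile: 3 codons.
2 × 2 × 4 × 1 × 3 = 48.

48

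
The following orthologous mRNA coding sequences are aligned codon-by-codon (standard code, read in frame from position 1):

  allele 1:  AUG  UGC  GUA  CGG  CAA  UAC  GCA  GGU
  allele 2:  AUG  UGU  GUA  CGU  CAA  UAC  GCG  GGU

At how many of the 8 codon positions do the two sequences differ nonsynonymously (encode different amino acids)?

Codon 1: AUG Met / AUG Met — identical.
Codon 2: UGC Cys / UGU Cys — synonymous.
Codon 3: GUA Val / GUA Val — identical.
Codon 4: CGG Arg / CGU Arg — synonymous.
Codon 5: CAA Gln / CAA Gln — identical.
Codon 6: UAC Tyr / UAC Tyr — identical.
Codon 7: GCA Ala / GCG Ala — synonymous.
Codon 8: GGU Gly / GGU Gly — identical.
Nonsynonymous differences: 0.

0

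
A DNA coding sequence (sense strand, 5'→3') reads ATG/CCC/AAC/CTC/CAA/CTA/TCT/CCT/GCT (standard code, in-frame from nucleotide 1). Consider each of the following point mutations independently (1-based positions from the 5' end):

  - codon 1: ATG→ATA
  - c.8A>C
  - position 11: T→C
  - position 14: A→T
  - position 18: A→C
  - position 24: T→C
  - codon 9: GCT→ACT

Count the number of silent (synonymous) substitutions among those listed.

Codon 1: ATG (Met) → ATA (Ile) — missense.
Codon 3: AAC (Asn) → ACC (Thr) — missense.
Codon 4: CTC (Leu) → CCC (Pro) — missense.
Codon 5: CAA (Gln) → CTA (Leu) — missense.
Codon 6: CTA (Leu) → CTC (Leu) — synonymous.
Codon 8: CCT (Pro) → CCC (Pro) — synonymous.
Codon 9: GCT (Ala) → ACT (Thr) — missense.
Synonymous: 2 of 7.

2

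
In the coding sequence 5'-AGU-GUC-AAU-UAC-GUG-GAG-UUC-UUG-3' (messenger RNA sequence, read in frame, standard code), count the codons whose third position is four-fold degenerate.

Codon 1 AGU (Ser): third position 2-fold.
Codon 2 GUC (Val): third position 4-fold.
Codon 3 AAU (Asn): third position 2-fold.
Codon 4 UAC (Tyr): third position 2-fold.
Codon 5 GUG (Val): third position 4-fold.
Codon 6 GAG (Glu): third position 2-fold.
Codon 7 UUC (Phe): third position 2-fold.
Codon 8 UUG (Leu): third position 2-fold.
Four-fold degenerate third positions: 2.

2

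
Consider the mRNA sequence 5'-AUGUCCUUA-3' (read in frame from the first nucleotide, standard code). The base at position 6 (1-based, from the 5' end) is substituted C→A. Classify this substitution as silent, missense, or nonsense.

silent

Position 6 falls in codon 2: UCC → Ser.
After the substitution the codon is UCA → Ser.
Both encode Ser, so the change is synonymous.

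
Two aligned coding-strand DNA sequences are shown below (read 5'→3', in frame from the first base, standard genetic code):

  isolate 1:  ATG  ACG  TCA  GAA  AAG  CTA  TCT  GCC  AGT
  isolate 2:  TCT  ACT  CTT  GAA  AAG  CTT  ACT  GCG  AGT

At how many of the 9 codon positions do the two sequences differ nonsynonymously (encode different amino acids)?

Codon 1: ATG Met / TCT Ser — nonsynonymous.
Codon 2: ACG Thr / ACT Thr — synonymous.
Codon 3: TCA Ser / CTT Leu — nonsynonymous.
Codon 4: GAA Glu / GAA Glu — identical.
Codon 5: AAG Lys / AAG Lys — identical.
Codon 6: CTA Leu / CTT Leu — synonymous.
Codon 7: TCT Ser / ACT Thr — nonsynonymous.
Codon 8: GCC Ala / GCG Ala — synonymous.
Codon 9: AGT Ser / AGT Ser — identical.
Nonsynonymous differences: 3.

3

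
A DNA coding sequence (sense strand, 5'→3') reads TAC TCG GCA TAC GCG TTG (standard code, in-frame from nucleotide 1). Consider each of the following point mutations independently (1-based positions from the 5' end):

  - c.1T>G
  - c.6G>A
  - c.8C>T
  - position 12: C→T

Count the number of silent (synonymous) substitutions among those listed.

2

Codon 1: TAC (Tyr) → GAC (Asp) — missense.
Codon 2: TCG (Ser) → TCA (Ser) — synonymous.
Codon 3: GCA (Ala) → GTA (Val) — missense.
Codon 4: TAC (Tyr) → TAT (Tyr) — synonymous.
Synonymous: 2 of 4.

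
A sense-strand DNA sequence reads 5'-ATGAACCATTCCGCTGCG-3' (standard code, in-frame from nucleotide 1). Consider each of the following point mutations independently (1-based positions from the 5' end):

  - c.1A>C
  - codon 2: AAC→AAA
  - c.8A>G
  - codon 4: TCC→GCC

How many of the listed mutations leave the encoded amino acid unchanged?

0

Codon 1: ATG (Met) → CTG (Leu) — missense.
Codon 2: AAC (Asn) → AAA (Lys) — missense.
Codon 3: CAT (His) → CGT (Arg) — missense.
Codon 4: TCC (Ser) → GCC (Ala) — missense.
Synonymous: 0 of 4.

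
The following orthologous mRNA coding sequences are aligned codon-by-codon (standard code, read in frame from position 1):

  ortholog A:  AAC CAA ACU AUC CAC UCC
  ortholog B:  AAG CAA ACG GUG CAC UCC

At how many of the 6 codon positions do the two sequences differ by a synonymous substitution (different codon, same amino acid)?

Codon 1: AAC Asn / AAG Lys — nonsynonymous.
Codon 2: CAA Gln / CAA Gln — identical.
Codon 3: ACU Thr / ACG Thr — synonymous.
Codon 4: AUC Ile / GUG Val — nonsynonymous.
Codon 5: CAC His / CAC His — identical.
Codon 6: UCC Ser / UCC Ser — identical.
Synonymous differences: 1.

1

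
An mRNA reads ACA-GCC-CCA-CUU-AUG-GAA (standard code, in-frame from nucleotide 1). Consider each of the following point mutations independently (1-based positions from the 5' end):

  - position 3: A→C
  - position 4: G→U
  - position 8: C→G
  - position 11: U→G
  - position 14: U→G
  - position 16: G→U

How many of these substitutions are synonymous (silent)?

1

Codon 1: ACA (Thr) → ACC (Thr) — synonymous.
Codon 2: GCC (Ala) → UCC (Ser) — missense.
Codon 3: CCA (Pro) → CGA (Arg) — missense.
Codon 4: CUU (Leu) → CGU (Arg) — missense.
Codon 5: AUG (Met) → AGG (Arg) — missense.
Codon 6: GAA (Glu) → UAA (Stop) — nonsense.
Synonymous: 1 of 6.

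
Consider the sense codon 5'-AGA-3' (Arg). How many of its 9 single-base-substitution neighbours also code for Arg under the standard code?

Position 1: CGA → 1 synonymous.
Position 2: none → 0 synonymous.
Position 3: AGG → 1 synonymous.
Total: 1 + 0 + 1 = 2.

2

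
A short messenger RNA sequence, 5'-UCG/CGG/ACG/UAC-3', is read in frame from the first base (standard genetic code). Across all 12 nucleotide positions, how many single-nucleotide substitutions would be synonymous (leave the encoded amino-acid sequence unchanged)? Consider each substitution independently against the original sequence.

11

Codon 1 (UCG, Ser): 3 synonymous substitutions.
Codon 2 (CGG, Arg): 4 synonymous substitutions.
Codon 3 (ACG, Thr): 3 synonymous substitutions.
Codon 4 (UAC, Tyr): 1 synonymous substitution.
Total: 3 + 4 + 3 + 1 = 11.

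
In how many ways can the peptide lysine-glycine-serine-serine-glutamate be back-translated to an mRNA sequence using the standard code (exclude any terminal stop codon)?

Lys: 2 codons.
Gly: 4 codons.
Ser: 6 codons.
Ser: 6 codons.
Glu: 2 codons.
2 × 4 × 6 × 6 × 2 = 576.

576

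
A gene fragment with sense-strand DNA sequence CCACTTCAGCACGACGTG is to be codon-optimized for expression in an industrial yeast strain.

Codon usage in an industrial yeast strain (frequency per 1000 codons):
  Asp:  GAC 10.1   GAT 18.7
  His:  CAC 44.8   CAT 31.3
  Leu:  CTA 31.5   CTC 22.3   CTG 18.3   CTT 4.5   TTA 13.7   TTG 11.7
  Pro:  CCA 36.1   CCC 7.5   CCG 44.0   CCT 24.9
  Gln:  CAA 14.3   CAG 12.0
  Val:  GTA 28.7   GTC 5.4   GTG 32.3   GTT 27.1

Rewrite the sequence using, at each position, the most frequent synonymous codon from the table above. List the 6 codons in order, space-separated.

CCG CTA CAA CAC GAT GTG

Codon 1 (Pro): best is CCG at 44.0.
Codon 2 (Leu): best is CTA at 31.5.
Codon 3 (Gln): best is CAA at 14.3.
Codon 4 (His): best is CAC at 44.8.
Codon 5 (Asp): best is GAT at 18.7.
Codon 6 (Val): best is GTG at 32.3.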